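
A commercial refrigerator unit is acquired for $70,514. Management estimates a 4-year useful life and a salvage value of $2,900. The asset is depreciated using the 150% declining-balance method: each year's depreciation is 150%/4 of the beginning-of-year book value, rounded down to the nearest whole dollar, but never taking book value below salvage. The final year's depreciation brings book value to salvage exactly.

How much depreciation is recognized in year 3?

$10,329

Depreciable base = $70,514 − $2,900 = $67,614.
Year 1: ⌊$70,514 × 150%/4⌋ = $26,442. Book value $44,072.
Year 2: ⌊$44,072 × 150%/4⌋ = $16,527. Book value $27,545.
Year 3: ⌊$27,545 × 150%/4⌋ = $10,329. Book value $17,216.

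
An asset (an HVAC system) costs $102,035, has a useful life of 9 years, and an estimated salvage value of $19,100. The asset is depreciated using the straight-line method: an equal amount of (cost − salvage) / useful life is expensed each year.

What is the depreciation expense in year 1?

$9,215

Depreciable base = $102,035 − $19,100 = $82,935.
Annual expense = $82,935 / 9 = $9,215.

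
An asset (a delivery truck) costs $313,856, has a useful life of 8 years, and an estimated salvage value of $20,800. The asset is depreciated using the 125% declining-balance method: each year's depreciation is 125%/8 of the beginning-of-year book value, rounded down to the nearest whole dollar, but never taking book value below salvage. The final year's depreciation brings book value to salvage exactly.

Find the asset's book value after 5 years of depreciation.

Depreciable base = $313,856 − $20,800 = $293,056.
Year 1: ⌊$313,856 × 125%/8⌋ = $49,040. Book value $264,816.
Year 2: ⌊$264,816 × 125%/8⌋ = $41,377. Book value $223,439.
Year 3: ⌊$223,439 × 125%/8⌋ = $34,912. Book value $188,527.
Year 4: ⌊$188,527 × 125%/8⌋ = $29,457. Book value $159,070.
Year 5: ⌊$159,070 × 125%/8⌋ = $24,854. Book value $134,216.

$134,216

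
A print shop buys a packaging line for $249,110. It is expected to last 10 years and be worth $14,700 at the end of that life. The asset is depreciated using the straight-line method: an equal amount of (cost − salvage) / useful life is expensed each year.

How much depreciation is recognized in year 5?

Depreciable base = $249,110 − $14,700 = $234,410.
Annual expense = $234,410 / 10 = $23,441.

$23,441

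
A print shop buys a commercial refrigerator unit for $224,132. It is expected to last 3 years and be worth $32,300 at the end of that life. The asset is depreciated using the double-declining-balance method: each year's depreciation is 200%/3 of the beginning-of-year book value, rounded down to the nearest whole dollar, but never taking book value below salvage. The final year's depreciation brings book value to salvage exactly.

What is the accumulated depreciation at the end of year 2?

$191,832

Depreciable base = $224,132 − $32,300 = $191,832.
Year 1: ⌊$224,132 × 200%/3⌋ = $149,421. Book value $74,711.
Year 2: ⌊$74,711 × 200%/3⌋ = $49,807, capped at $42,411. Book value $32,300.
Accumulated through year 2 = $224,132 − $32,300 = $191,832.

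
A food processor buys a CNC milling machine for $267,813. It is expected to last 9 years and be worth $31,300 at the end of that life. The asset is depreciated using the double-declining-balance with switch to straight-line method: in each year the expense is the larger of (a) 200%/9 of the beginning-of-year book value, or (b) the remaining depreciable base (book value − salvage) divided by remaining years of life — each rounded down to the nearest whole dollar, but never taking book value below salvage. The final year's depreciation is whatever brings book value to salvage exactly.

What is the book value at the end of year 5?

Depreciable base = $267,813 − $31,300 = $236,513.
Year 1: DB = ⌊$267,813 × 200%/9⌋ = $59,514; SL = ⌊$236,513/9⌋ = $26,279 → take DB $59,514. Book value $208,299.
Year 2: DB = ⌊$208,299 × 200%/9⌋ = $46,288; SL = ⌊$176,999/8⌋ = $22,124 → take DB $46,288. Book value $162,011.
Year 3: DB = ⌊$162,011 × 200%/9⌋ = $36,002; SL = ⌊$130,711/7⌋ = $18,673 → take DB $36,002. Book value $126,009.
Year 4: DB = ⌊$126,009 × 200%/9⌋ = $28,002; SL = ⌊$94,709/6⌋ = $15,784 → take DB $28,002. Book value $98,007.
Year 5: DB = ⌊$98,007 × 200%/9⌋ = $21,779; SL = ⌊$66,707/5⌋ = $13,341 → take DB $21,779. Book value $76,228.

$76,228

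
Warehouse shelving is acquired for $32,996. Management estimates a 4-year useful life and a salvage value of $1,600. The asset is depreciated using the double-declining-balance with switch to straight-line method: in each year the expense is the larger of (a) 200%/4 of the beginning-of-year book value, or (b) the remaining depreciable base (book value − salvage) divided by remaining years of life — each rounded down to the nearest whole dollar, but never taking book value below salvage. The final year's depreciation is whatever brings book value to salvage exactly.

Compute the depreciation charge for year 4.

Depreciable base = $32,996 − $1,600 = $31,396.
Year 1: DB = ⌊$32,996 × 200%/4⌋ = $16,498; SL = ⌊$31,396/4⌋ = $7,849 → take DB $16,498. Book value $16,498.
Year 2: DB = ⌊$16,498 × 200%/4⌋ = $8,249; SL = ⌊$14,898/3⌋ = $4,966 → take DB $8,249. Book value $8,249.
Year 3: DB = ⌊$8,249 × 200%/4⌋ = $4,124; SL = ⌊$6,649/2⌋ = $3,324 → take DB $4,124. Book value $4,125.
Year 4 (final): $4,125 − $1,600 = $2,525. Book value $1,600.

$2,525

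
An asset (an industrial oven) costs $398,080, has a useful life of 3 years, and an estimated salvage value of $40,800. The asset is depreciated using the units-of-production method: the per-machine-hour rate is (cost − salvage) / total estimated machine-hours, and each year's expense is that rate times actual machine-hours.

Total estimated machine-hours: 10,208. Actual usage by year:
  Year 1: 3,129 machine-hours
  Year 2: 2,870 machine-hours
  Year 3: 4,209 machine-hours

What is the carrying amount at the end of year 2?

Depreciable base = $398,080 − $40,800 = $357,280.
Rate = $357,280 / 10,208 machine-hours = $35 per machine-hour.
Year 1: 3,129 × $35 = $109,515. Book value $288,565.
Year 2: 2,870 × $35 = $100,450. Book value $188,115.

$188,115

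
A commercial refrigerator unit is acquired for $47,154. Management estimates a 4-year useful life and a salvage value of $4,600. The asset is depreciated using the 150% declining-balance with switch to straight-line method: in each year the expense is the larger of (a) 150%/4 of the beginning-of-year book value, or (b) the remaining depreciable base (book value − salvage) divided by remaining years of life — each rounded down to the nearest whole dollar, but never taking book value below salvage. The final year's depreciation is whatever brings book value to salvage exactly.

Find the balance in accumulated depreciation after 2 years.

Depreciable base = $47,154 − $4,600 = $42,554.
Year 1: DB = ⌊$47,154 × 150%/4⌋ = $17,682; SL = ⌊$42,554/4⌋ = $10,638 → take DB $17,682. Book value $29,472.
Year 2: DB = ⌊$29,472 × 150%/4⌋ = $11,052; SL = ⌊$24,872/3⌋ = $8,290 → take DB $11,052. Book value $18,420.
Accumulated through year 2 = $47,154 − $18,420 = $28,734.

$28,734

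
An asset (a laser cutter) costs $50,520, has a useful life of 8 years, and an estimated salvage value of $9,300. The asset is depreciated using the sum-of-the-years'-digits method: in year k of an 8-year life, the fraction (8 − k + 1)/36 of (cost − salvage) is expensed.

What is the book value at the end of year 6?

$12,735

Depreciable base = $50,520 − $9,300 = $41,220.
Sum of the years' digits = 8+7+6+5+4+3+2+1 = 36.
Year 1: $41,220 × 8/36 = $9,160. Book value $41,360.
Year 2: $41,220 × 7/36 = $8,015. Book value $33,345.
Year 3: $41,220 × 6/36 = $6,870. Book value $26,475.
Year 4: $41,220 × 5/36 = $5,725. Book value $20,750.
Year 5: $41,220 × 4/36 = $4,580. Book value $16,170.
Year 6: $41,220 × 3/36 = $3,435. Book value $12,735.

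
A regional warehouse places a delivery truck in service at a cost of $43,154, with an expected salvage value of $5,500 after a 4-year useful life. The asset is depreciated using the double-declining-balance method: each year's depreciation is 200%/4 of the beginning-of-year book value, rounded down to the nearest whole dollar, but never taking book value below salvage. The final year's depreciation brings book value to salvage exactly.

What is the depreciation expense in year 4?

$0

Depreciable base = $43,154 − $5,500 = $37,654.
Year 1: ⌊$43,154 × 200%/4⌋ = $21,577. Book value $21,577.
Year 2: ⌊$21,577 × 200%/4⌋ = $10,788. Book value $10,789.
Year 3: ⌊$10,789 × 200%/4⌋ = $5,394, capped at $5,289. Book value $5,500.
Year 4 (final): $5,500 − $5,500 = $0. Book value $5,500.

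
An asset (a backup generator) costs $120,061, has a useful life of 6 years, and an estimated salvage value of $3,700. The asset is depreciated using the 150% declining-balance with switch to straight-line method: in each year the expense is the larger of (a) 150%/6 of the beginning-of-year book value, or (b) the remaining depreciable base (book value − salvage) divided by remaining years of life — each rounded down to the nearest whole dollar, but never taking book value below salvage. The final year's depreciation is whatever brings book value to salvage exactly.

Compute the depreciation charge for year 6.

Depreciable base = $120,061 − $3,700 = $116,361.
Year 1: DB = ⌊$120,061 × 150%/6⌋ = $30,015; SL = ⌊$116,361/6⌋ = $19,393 → take DB $30,015. Book value $90,046.
Year 2: DB = ⌊$90,046 × 150%/6⌋ = $22,511; SL = ⌊$86,346/5⌋ = $17,269 → take DB $22,511. Book value $67,535.
Year 3: DB = ⌊$67,535 × 150%/6⌋ = $16,883; SL = ⌊$63,835/4⌋ = $15,958 → take DB $16,883. Book value $50,652.
Year 4: DB = ⌊$50,652 × 150%/6⌋ = $12,663; SL = ⌊$46,952/3⌋ = $15,650 → take SL $15,650. Book value $35,002.
Year 5: DB = ⌊$35,002 × 150%/6⌋ = $8,750; SL = ⌊$31,302/2⌋ = $15,651 → take SL $15,651. Book value $19,351.
Year 6 (final): $19,351 − $3,700 = $15,651. Book value $3,700.

$15,651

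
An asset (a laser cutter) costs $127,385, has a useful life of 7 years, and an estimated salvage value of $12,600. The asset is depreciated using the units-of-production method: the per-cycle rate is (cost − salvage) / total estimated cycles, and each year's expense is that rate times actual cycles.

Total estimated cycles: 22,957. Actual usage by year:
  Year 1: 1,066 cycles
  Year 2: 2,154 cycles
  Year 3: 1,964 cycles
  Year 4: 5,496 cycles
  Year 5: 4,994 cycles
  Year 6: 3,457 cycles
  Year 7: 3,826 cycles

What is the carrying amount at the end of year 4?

Depreciable base = $127,385 − $12,600 = $114,785.
Rate = $114,785 / 22,957 cycles = $5 per cycle.
Year 1: 1,066 × $5 = $5,330. Book value $122,055.
Year 2: 2,154 × $5 = $10,770. Book value $111,285.
Year 3: 1,964 × $5 = $9,820. Book value $101,465.
Year 4: 5,496 × $5 = $27,480. Book value $73,985.

$73,985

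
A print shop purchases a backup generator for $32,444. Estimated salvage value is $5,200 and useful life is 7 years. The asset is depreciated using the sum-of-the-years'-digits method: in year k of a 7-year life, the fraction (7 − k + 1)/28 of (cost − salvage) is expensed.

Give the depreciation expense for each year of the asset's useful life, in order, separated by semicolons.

Depreciable base = $32,444 − $5,200 = $27,244.
Sum of the years' digits = 7+6+5+4+3+2+1 = 28.
Year 1: $27,244 × 7/28 = $6,811. Book value $25,633.
Year 2: $27,244 × 6/28 = $5,838. Book value $19,795.
Year 3: $27,244 × 5/28 = $4,865. Book value $14,930.
Year 4: $27,244 × 4/28 = $3,892. Book value $11,038.
Year 5: $27,244 × 3/28 = $2,919. Book value $8,119.
Year 6: $27,244 × 2/28 = $1,946. Book value $6,173.
Year 7: $27,244 × 1/28 = $973. Book value $5,200.

$6,811; $5,838; $4,865; $3,892; $2,919; $1,946; $973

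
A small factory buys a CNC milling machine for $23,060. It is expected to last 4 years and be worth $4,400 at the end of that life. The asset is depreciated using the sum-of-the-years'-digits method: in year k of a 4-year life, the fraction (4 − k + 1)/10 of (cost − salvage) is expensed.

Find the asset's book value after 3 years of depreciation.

Depreciable base = $23,060 − $4,400 = $18,660.
Sum of the years' digits = 4+3+2+1 = 10.
Year 1: $18,660 × 4/10 = $7,464. Book value $15,596.
Year 2: $18,660 × 3/10 = $5,598. Book value $9,998.
Year 3: $18,660 × 2/10 = $3,732. Book value $6,266.

$6,266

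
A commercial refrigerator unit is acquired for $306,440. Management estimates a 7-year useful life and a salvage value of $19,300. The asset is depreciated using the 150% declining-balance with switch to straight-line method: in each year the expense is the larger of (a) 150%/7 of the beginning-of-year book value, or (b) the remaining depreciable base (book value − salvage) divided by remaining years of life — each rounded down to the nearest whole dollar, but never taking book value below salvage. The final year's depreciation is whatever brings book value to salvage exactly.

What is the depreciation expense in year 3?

$40,538

Depreciable base = $306,440 − $19,300 = $287,140.
Year 1: DB = ⌊$306,440 × 150%/7⌋ = $65,665; SL = ⌊$287,140/7⌋ = $41,020 → take DB $65,665. Book value $240,775.
Year 2: DB = ⌊$240,775 × 150%/7⌋ = $51,594; SL = ⌊$221,475/6⌋ = $36,912 → take DB $51,594. Book value $189,181.
Year 3: DB = ⌊$189,181 × 150%/7⌋ = $40,538; SL = ⌊$169,881/5⌋ = $33,976 → take DB $40,538. Book value $148,643.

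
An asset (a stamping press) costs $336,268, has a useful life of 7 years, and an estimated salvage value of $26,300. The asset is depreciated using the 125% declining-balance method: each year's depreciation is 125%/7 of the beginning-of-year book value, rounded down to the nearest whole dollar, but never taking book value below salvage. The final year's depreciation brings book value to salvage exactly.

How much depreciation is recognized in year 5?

Depreciable base = $336,268 − $26,300 = $309,968.
Year 1: ⌊$336,268 × 125%/7⌋ = $60,047. Book value $276,221.
Year 2: ⌊$276,221 × 125%/7⌋ = $49,325. Book value $226,896.
Year 3: ⌊$226,896 × 125%/7⌋ = $40,517. Book value $186,379.
Year 4: ⌊$186,379 × 125%/7⌋ = $33,281. Book value $153,098.
Year 5: ⌊$153,098 × 125%/7⌋ = $27,338. Book value $125,760.

$27,338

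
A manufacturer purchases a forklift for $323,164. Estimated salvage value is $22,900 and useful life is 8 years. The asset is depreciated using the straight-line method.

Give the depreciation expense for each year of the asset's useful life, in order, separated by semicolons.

Depreciable base = $323,164 − $22,900 = $300,264.
Annual expense = $300,264 / 8 = $37,533.
End of year 1: book value $285,631.
End of year 2: book value $248,098.
End of year 3: book value $210,565.
End of year 4: book value $173,032.
End of year 5: book value $135,499.
End of year 6: book value $97,966.
End of year 7: book value $60,433.
End of year 8: book value $22,900.

$37,533; $37,533; $37,533; $37,533; $37,533; $37,533; $37,533; $37,533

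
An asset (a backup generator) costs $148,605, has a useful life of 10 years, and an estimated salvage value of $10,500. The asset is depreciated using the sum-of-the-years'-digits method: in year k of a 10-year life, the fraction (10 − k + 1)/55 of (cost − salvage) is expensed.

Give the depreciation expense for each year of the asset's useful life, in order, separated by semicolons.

Depreciable base = $148,605 − $10,500 = $138,105.
Sum of the years' digits = 10+9+8+7+6+5+4+3+2+1 = 55.
Year 1: $138,105 × 10/55 = $25,110. Book value $123,495.
Year 2: $138,105 × 9/55 = $22,599. Book value $100,896.
Year 3: $138,105 × 8/55 = $20,088. Book value $80,808.
Year 4: $138,105 × 7/55 = $17,577. Book value $63,231.
Year 5: $138,105 × 6/55 = $15,066. Book value $48,165.
Year 6: $138,105 × 5/55 = $12,555. Book value $35,610.
Year 7: $138,105 × 4/55 = $10,044. Book value $25,566.
Year 8: $138,105 × 3/55 = $7,533. Book value $18,033.
Year 9: $138,105 × 2/55 = $5,022. Book value $13,011.
Year 10: $138,105 × 1/55 = $2,511. Book value $10,500.

$25,110; $22,599; $20,088; $17,577; $15,066; $12,555; $10,044; $7,533; $5,022; $2,511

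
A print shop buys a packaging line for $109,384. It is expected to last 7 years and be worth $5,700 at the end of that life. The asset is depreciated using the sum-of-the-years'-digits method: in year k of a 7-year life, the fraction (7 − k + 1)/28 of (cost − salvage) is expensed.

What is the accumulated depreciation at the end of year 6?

$99,981

Depreciable base = $109,384 − $5,700 = $103,684.
Sum of the years' digits = 7+6+5+4+3+2+1 = 28.
Year 1: $103,684 × 7/28 = $25,921. Book value $83,463.
Year 2: $103,684 × 6/28 = $22,218. Book value $61,245.
Year 3: $103,684 × 5/28 = $18,515. Book value $42,730.
Year 4: $103,684 × 4/28 = $14,812. Book value $27,918.
Year 5: $103,684 × 3/28 = $11,109. Book value $16,809.
Year 6: $103,684 × 2/28 = $7,406. Book value $9,403.
Accumulated through year 6 = $109,384 − $9,403 = $99,981.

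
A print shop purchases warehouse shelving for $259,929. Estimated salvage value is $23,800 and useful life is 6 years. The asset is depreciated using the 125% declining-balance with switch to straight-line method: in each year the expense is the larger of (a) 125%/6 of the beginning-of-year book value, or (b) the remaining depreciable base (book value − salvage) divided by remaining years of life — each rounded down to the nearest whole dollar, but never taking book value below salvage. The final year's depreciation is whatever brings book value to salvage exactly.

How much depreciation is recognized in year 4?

Depreciable base = $259,929 − $23,800 = $236,129.
Year 1: DB = ⌊$259,929 × 125%/6⌋ = $54,151; SL = ⌊$236,129/6⌋ = $39,354 → take DB $54,151. Book value $205,778.
Year 2: DB = ⌊$205,778 × 125%/6⌋ = $42,870; SL = ⌊$181,978/5⌋ = $36,395 → take DB $42,870. Book value $162,908.
Year 3: DB = ⌊$162,908 × 125%/6⌋ = $33,939; SL = ⌊$139,108/4⌋ = $34,777 → take SL $34,777. Book value $128,131.
Year 4: DB = ⌊$128,131 × 125%/6⌋ = $26,693; SL = ⌊$104,331/3⌋ = $34,777 → take SL $34,777. Book value $93,354.

$34,777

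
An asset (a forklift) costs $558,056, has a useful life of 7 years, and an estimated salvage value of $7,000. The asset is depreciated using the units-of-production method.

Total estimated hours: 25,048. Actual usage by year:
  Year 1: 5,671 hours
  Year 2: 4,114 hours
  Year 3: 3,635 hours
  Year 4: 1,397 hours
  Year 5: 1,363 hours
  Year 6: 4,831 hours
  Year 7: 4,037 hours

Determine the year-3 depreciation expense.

$79,970

Depreciable base = $558,056 − $7,000 = $551,056.
Rate = $551,056 / 25,048 hours = $22 per hour.
Year 1: 5,671 × $22 = $124,762. Book value $433,294.
Year 2: 4,114 × $22 = $90,508. Book value $342,786.
Year 3: 3,635 × $22 = $79,970. Book value $262,816.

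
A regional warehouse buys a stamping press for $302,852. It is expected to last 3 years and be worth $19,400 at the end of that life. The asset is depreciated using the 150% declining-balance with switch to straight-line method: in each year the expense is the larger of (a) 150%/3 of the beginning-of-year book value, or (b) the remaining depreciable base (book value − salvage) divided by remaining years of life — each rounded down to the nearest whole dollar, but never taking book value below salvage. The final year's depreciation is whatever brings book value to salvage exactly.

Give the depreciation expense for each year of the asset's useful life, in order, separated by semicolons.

$151,426; $75,713; $56,313

Depreciable base = $302,852 − $19,400 = $283,452.
Year 1: DB = ⌊$302,852 × 150%/3⌋ = $151,426; SL = ⌊$283,452/3⌋ = $94,484 → take DB $151,426. Book value $151,426.
Year 2: DB = ⌊$151,426 × 150%/3⌋ = $75,713; SL = ⌊$132,026/2⌋ = $66,013 → take DB $75,713. Book value $75,713.
Year 3 (final): $75,713 − $19,400 = $56,313. Book value $19,400.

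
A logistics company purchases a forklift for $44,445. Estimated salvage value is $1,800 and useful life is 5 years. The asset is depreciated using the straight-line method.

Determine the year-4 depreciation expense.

Depreciable base = $44,445 − $1,800 = $42,645.
Annual expense = $42,645 / 5 = $8,529.

$8,529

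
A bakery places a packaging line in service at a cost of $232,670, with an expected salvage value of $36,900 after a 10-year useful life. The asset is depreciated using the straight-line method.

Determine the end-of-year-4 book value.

Depreciable base = $232,670 − $36,900 = $195,770.
Annual expense = $195,770 / 10 = $19,577.
End of year 1: book value $213,093.
End of year 2: book value $193,516.
End of year 3: book value $173,939.
End of year 4: book value $154,362.

$154,362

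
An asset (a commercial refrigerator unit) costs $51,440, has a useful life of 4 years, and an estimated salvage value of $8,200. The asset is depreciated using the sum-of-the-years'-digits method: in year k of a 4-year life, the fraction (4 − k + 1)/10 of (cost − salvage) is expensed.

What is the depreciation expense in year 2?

$12,972

Depreciable base = $51,440 − $8,200 = $43,240.
Sum of the years' digits = 4+3+2+1 = 10.
Year 1: $43,240 × 4/10 = $17,296. Book value $34,144.
Year 2: $43,240 × 3/10 = $12,972. Book value $21,172.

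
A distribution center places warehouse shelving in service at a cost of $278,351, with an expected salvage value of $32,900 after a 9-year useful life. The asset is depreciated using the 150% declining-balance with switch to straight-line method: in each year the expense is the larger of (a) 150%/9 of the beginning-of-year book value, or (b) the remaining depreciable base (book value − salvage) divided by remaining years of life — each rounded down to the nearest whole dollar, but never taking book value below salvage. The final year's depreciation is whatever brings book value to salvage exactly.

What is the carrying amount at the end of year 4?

$134,237

Depreciable base = $278,351 − $32,900 = $245,451.
Year 1: DB = ⌊$278,351 × 150%/9⌋ = $46,391; SL = ⌊$245,451/9⌋ = $27,272 → take DB $46,391. Book value $231,960.
Year 2: DB = ⌊$231,960 × 150%/9⌋ = $38,660; SL = ⌊$199,060/8⌋ = $24,882 → take DB $38,660. Book value $193,300.
Year 3: DB = ⌊$193,300 × 150%/9⌋ = $32,216; SL = ⌊$160,400/7⌋ = $22,914 → take DB $32,216. Book value $161,084.
Year 4: DB = ⌊$161,084 × 150%/9⌋ = $26,847; SL = ⌊$128,184/6⌋ = $21,364 → take DB $26,847. Book value $134,237.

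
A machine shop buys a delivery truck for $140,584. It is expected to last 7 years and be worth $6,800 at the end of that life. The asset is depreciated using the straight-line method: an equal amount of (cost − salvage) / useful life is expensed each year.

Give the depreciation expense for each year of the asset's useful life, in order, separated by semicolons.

$19,112; $19,112; $19,112; $19,112; $19,112; $19,112; $19,112

Depreciable base = $140,584 − $6,800 = $133,784.
Annual expense = $133,784 / 7 = $19,112.
End of year 1: book value $121,472.
End of year 2: book value $102,360.
End of year 3: book value $83,248.
End of year 4: book value $64,136.
End of year 5: book value $45,024.
End of year 6: book value $25,912.
End of year 7: book value $6,800.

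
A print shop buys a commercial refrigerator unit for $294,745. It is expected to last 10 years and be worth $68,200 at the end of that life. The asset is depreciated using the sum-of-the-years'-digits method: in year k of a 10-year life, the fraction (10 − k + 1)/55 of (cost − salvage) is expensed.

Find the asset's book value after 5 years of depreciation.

$129,985

Depreciable base = $294,745 − $68,200 = $226,545.
Sum of the years' digits = 10+9+8+7+6+5+4+3+2+1 = 55.
Year 1: $226,545 × 10/55 = $41,190. Book value $253,555.
Year 2: $226,545 × 9/55 = $37,071. Book value $216,484.
Year 3: $226,545 × 8/55 = $32,952. Book value $183,532.
Year 4: $226,545 × 7/55 = $28,833. Book value $154,699.
Year 5: $226,545 × 6/55 = $24,714. Book value $129,985.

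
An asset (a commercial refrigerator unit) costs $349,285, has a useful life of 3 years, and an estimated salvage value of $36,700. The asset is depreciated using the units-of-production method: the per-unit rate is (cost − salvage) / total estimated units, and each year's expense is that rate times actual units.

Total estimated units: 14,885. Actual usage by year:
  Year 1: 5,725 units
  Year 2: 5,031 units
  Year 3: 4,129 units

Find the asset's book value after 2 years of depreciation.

Depreciable base = $349,285 − $36,700 = $312,585.
Rate = $312,585 / 14,885 units = $21 per unit.
Year 1: 5,725 × $21 = $120,225. Book value $229,060.
Year 2: 5,031 × $21 = $105,651. Book value $123,409.

$123,409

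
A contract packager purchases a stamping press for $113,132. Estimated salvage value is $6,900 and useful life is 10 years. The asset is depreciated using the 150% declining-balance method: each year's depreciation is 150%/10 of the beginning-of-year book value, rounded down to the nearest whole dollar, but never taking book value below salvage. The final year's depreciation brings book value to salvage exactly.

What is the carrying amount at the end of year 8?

$30,830

Depreciable base = $113,132 − $6,900 = $106,232.
Year 1: ⌊$113,132 × 150%/10⌋ = $16,969. Book value $96,163.
Year 2: ⌊$96,163 × 150%/10⌋ = $14,424. Book value $81,739.
Year 3: ⌊$81,739 × 150%/10⌋ = $12,260. Book value $69,479.
Year 4: ⌊$69,479 × 150%/10⌋ = $10,421. Book value $59,058.
Year 5: ⌊$59,058 × 150%/10⌋ = $8,858. Book value $50,200.
Year 6: ⌊$50,200 × 150%/10⌋ = $7,530. Book value $42,670.
Year 7: ⌊$42,670 × 150%/10⌋ = $6,400. Book value $36,270.
Year 8: ⌊$36,270 × 150%/10⌋ = $5,440. Book value $30,830.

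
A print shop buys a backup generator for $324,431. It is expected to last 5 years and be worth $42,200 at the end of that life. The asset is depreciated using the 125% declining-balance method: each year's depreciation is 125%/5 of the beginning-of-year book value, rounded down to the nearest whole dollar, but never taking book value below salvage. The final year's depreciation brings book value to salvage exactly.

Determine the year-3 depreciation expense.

Depreciable base = $324,431 − $42,200 = $282,231.
Year 1: ⌊$324,431 × 125%/5⌋ = $81,107. Book value $243,324.
Year 2: ⌊$243,324 × 125%/5⌋ = $60,831. Book value $182,493.
Year 3: ⌊$182,493 × 125%/5⌋ = $45,623. Book value $136,870.

$45,623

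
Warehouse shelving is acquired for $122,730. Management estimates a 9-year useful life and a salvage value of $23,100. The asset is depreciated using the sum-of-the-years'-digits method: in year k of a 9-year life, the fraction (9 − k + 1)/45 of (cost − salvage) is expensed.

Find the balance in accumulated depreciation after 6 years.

Depreciable base = $122,730 − $23,100 = $99,630.
Sum of the years' digits = 9+8+7+6+5+4+3+2+1 = 45.
Year 1: $99,630 × 9/45 = $19,926. Book value $102,804.
Year 2: $99,630 × 8/45 = $17,712. Book value $85,092.
Year 3: $99,630 × 7/45 = $15,498. Book value $69,594.
Year 4: $99,630 × 6/45 = $13,284. Book value $56,310.
Year 5: $99,630 × 5/45 = $11,070. Book value $45,240.
Year 6: $99,630 × 4/45 = $8,856. Book value $36,384.
Accumulated through year 6 = $122,730 − $36,384 = $86,346.

$86,346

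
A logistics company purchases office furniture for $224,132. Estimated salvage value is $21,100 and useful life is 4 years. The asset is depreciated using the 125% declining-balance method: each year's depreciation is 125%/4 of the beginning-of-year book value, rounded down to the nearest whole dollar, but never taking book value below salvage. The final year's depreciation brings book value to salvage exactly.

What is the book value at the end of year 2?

$105,938

Depreciable base = $224,132 − $21,100 = $203,032.
Year 1: ⌊$224,132 × 125%/4⌋ = $70,041. Book value $154,091.
Year 2: ⌊$154,091 × 125%/4⌋ = $48,153. Book value $105,938.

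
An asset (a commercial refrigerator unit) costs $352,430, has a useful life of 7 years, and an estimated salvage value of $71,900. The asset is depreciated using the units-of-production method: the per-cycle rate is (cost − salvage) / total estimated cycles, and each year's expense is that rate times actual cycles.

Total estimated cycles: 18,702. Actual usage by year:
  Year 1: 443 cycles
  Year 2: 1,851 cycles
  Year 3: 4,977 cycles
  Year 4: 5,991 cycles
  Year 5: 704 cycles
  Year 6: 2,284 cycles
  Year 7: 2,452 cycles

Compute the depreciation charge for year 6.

$34,260

Depreciable base = $352,430 − $71,900 = $280,530.
Rate = $280,530 / 18,702 cycles = $15 per cycle.
Year 1: 443 × $15 = $6,645. Book value $345,785.
Year 2: 1,851 × $15 = $27,765. Book value $318,020.
Year 3: 4,977 × $15 = $74,655. Book value $243,365.
Year 4: 5,991 × $15 = $89,865. Book value $153,500.
Year 5: 704 × $15 = $10,560. Book value $142,940.
Year 6: 2,284 × $15 = $34,260. Book value $108,680.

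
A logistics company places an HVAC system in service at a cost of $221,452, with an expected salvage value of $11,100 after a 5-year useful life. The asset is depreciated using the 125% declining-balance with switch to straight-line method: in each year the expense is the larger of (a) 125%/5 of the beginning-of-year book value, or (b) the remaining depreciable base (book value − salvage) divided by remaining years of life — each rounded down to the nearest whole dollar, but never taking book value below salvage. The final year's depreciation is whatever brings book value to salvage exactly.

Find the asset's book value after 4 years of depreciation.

Depreciable base = $221,452 − $11,100 = $210,352.
Year 1: DB = ⌊$221,452 × 125%/5⌋ = $55,363; SL = ⌊$210,352/5⌋ = $42,070 → take DB $55,363. Book value $166,089.
Year 2: DB = ⌊$166,089 × 125%/5⌋ = $41,522; SL = ⌊$154,989/4⌋ = $38,747 → take DB $41,522. Book value $124,567.
Year 3: DB = ⌊$124,567 × 125%/5⌋ = $31,141; SL = ⌊$113,467/3⌋ = $37,822 → take SL $37,822. Book value $86,745.
Year 4: DB = ⌊$86,745 × 125%/5⌋ = $21,686; SL = ⌊$75,645/2⌋ = $37,822 → take SL $37,822. Book value $48,923.

$48,923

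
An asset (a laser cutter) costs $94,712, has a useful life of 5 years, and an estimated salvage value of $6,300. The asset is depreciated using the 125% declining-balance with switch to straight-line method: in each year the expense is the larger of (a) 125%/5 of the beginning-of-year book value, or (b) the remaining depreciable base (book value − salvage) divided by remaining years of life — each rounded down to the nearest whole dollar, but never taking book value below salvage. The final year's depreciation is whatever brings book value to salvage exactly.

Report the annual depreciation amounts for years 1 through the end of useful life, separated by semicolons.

$23,678; $17,758; $15,658; $15,659; $15,659

Depreciable base = $94,712 − $6,300 = $88,412.
Year 1: DB = ⌊$94,712 × 125%/5⌋ = $23,678; SL = ⌊$88,412/5⌋ = $17,682 → take DB $23,678. Book value $71,034.
Year 2: DB = ⌊$71,034 × 125%/5⌋ = $17,758; SL = ⌊$64,734/4⌋ = $16,183 → take DB $17,758. Book value $53,276.
Year 3: DB = ⌊$53,276 × 125%/5⌋ = $13,319; SL = ⌊$46,976/3⌋ = $15,658 → take SL $15,658. Book value $37,618.
Year 4: DB = ⌊$37,618 × 125%/5⌋ = $9,404; SL = ⌊$31,318/2⌋ = $15,659 → take SL $15,659. Book value $21,959.
Year 5 (final): $21,959 − $6,300 = $15,659. Book value $6,300.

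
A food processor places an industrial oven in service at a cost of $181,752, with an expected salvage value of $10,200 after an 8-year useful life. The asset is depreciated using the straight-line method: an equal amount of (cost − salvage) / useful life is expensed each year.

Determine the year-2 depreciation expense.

Depreciable base = $181,752 − $10,200 = $171,552.
Annual expense = $171,552 / 8 = $21,444.

$21,444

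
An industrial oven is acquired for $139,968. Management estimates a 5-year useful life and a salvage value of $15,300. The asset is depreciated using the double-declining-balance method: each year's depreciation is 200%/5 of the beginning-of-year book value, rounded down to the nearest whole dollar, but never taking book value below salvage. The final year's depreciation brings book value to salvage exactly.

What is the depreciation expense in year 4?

$12,093

Depreciable base = $139,968 − $15,300 = $124,668.
Year 1: ⌊$139,968 × 200%/5⌋ = $55,987. Book value $83,981.
Year 2: ⌊$83,981 × 200%/5⌋ = $33,592. Book value $50,389.
Year 3: ⌊$50,389 × 200%/5⌋ = $20,155. Book value $30,234.
Year 4: ⌊$30,234 × 200%/5⌋ = $12,093. Book value $18,141.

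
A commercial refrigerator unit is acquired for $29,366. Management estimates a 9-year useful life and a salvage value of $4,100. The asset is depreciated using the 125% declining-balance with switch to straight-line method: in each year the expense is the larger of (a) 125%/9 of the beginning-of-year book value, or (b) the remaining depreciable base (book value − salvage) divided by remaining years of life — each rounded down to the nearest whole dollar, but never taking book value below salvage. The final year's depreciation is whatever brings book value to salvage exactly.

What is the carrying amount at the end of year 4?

Depreciable base = $29,366 − $4,100 = $25,266.
Year 1: DB = ⌊$29,366 × 125%/9⌋ = $4,078; SL = ⌊$25,266/9⌋ = $2,807 → take DB $4,078. Book value $25,288.
Year 2: DB = ⌊$25,288 × 125%/9⌋ = $3,512; SL = ⌊$21,188/8⌋ = $2,648 → take DB $3,512. Book value $21,776.
Year 3: DB = ⌊$21,776 × 125%/9⌋ = $3,024; SL = ⌊$17,676/7⌋ = $2,525 → take DB $3,024. Book value $18,752.
Year 4: DB = ⌊$18,752 × 125%/9⌋ = $2,604; SL = ⌊$14,652/6⌋ = $2,442 → take DB $2,604. Book value $16,148.

$16,148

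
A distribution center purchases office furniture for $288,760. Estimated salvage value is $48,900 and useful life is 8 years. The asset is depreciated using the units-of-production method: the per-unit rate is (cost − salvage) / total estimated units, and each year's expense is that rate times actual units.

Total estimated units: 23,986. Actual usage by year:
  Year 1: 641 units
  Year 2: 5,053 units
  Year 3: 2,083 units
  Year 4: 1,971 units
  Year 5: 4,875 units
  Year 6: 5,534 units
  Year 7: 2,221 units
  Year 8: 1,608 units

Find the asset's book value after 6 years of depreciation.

Depreciable base = $288,760 − $48,900 = $239,860.
Rate = $239,860 / 23,986 units = $10 per unit.
Year 1: 641 × $10 = $6,410. Book value $282,350.
Year 2: 5,053 × $10 = $50,530. Book value $231,820.
Year 3: 2,083 × $10 = $20,830. Book value $210,990.
Year 4: 1,971 × $10 = $19,710. Book value $191,280.
Year 5: 4,875 × $10 = $48,750. Book value $142,530.
Year 6: 5,534 × $10 = $55,340. Book value $87,190.

$87,190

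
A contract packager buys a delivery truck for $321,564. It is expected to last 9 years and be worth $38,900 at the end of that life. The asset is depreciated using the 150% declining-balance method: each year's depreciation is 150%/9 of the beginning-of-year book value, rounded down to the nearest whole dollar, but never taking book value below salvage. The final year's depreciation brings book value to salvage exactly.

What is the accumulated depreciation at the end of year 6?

$213,872

Depreciable base = $321,564 − $38,900 = $282,664.
Year 1: ⌊$321,564 × 150%/9⌋ = $53,594. Book value $267,970.
Year 2: ⌊$267,970 × 150%/9⌋ = $44,661. Book value $223,309.
Year 3: ⌊$223,309 × 150%/9⌋ = $37,218. Book value $186,091.
Year 4: ⌊$186,091 × 150%/9⌋ = $31,015. Book value $155,076.
Year 5: ⌊$155,076 × 150%/9⌋ = $25,846. Book value $129,230.
Year 6: ⌊$129,230 × 150%/9⌋ = $21,538. Book value $107,692.
Accumulated through year 6 = $321,564 − $107,692 = $213,872.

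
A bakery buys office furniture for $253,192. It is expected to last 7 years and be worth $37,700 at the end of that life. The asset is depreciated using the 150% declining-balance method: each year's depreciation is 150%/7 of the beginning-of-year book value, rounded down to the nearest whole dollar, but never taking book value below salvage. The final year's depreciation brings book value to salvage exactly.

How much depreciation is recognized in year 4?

Depreciable base = $253,192 − $37,700 = $215,492.
Year 1: ⌊$253,192 × 150%/7⌋ = $54,255. Book value $198,937.
Year 2: ⌊$198,937 × 150%/7⌋ = $42,629. Book value $156,308.
Year 3: ⌊$156,308 × 150%/7⌋ = $33,494. Book value $122,814.
Year 4: ⌊$122,814 × 150%/7⌋ = $26,317. Book value $96,497.

$26,317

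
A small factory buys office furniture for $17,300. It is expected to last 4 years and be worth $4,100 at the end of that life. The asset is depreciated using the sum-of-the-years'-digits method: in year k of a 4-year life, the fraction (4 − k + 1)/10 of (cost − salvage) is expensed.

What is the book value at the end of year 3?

Depreciable base = $17,300 − $4,100 = $13,200.
Sum of the years' digits = 4+3+2+1 = 10.
Year 1: $13,200 × 4/10 = $5,280. Book value $12,020.
Year 2: $13,200 × 3/10 = $3,960. Book value $8,060.
Year 3: $13,200 × 2/10 = $2,640. Book value $5,420.

$5,420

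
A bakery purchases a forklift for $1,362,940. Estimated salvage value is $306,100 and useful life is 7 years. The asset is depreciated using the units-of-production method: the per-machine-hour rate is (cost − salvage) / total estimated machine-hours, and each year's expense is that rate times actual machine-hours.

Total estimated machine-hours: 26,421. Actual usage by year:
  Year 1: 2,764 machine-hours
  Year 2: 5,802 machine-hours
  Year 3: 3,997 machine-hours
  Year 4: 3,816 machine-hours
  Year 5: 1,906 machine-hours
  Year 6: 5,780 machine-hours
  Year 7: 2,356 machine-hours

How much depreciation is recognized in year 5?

Depreciable base = $1,362,940 − $306,100 = $1,056,840.
Rate = $1,056,840 / 26,421 machine-hours = $40 per machine-hour.
Year 1: 2,764 × $40 = $110,560. Book value $1,252,380.
Year 2: 5,802 × $40 = $232,080. Book value $1,020,300.
Year 3: 3,997 × $40 = $159,880. Book value $860,420.
Year 4: 3,816 × $40 = $152,640. Book value $707,780.
Year 5: 1,906 × $40 = $76,240. Book value $631,540.

$76,240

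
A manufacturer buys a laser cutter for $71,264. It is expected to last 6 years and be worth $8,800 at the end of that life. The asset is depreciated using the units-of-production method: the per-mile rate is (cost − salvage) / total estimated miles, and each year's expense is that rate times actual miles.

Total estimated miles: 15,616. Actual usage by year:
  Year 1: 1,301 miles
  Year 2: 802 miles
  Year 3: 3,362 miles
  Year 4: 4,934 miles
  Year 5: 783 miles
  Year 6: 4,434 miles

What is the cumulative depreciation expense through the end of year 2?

Depreciable base = $71,264 − $8,800 = $62,464.
Rate = $62,464 / 15,616 miles = $4 per mile.
Year 1: 1,301 × $4 = $5,204. Book value $66,060.
Year 2: 802 × $4 = $3,208. Book value $62,852.
Accumulated through year 2 = $71,264 − $62,852 = $8,412.

$8,412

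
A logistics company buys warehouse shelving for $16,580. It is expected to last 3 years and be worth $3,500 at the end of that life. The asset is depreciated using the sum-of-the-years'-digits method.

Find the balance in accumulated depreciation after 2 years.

Depreciable base = $16,580 − $3,500 = $13,080.
Sum of the years' digits = 3+2+1 = 6.
Year 1: $13,080 × 3/6 = $6,540. Book value $10,040.
Year 2: $13,080 × 2/6 = $4,360. Book value $5,680.
Accumulated through year 2 = $16,580 − $5,680 = $10,900.

$10,900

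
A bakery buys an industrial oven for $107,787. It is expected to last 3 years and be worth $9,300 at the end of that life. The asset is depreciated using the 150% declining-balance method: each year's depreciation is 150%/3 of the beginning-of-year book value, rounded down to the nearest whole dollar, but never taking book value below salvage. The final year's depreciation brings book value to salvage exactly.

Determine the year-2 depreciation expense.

$26,947

Depreciable base = $107,787 − $9,300 = $98,487.
Year 1: ⌊$107,787 × 150%/3⌋ = $53,893. Book value $53,894.
Year 2: ⌊$53,894 × 150%/3⌋ = $26,947. Book value $26,947.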